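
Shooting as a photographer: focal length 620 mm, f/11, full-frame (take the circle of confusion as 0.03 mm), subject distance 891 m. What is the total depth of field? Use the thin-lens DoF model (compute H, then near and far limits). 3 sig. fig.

3280 m

Hyperfocal distance H = f²/(N·c) + f = 620²/(11 × 0.03) + 620 = 384400/0.33 + 620 ≈ 1165468.5 mm ≈ 1165 m.
Near limit Dn = s·(H − f)/(H + s − 2f) = 891000 × (1165468.5 − 620) / (1165468.5 + 891000 − 2 × 620) = 891000 × 1164848.5 / 2055228.5 ≈ 504995 mm.
Far limit Df = s·(H − f)/(H − s) = 891000 × (1165468.5 − 620) / (1165468.5 − 891000) = 891000 × 1164848.5 / 274468.5 ≈ 3781418 mm.
Depth of field = Df − Dn = 3781418 − 504995 ≈ 3276423 mm ≈ 3280 m.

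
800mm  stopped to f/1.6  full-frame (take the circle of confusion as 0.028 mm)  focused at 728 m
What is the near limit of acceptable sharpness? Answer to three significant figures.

693 m

Hyperfocal distance H = f²/(N·c) + f = 800²/(1.6 × 0.028) + 800 = 640000/0.0448 + 800 ≈ 14286514.3 mm ≈ 14287 m.
Near limit Dn = s·(H − f)/(H + s − 2f) = 728000 × (14286514.3 − 800) / (14286514.3 + 728000 − 2 × 800) = 728000 × 14285714.3 / 15012914.3 ≈ 692737 mm ≈ 693 m.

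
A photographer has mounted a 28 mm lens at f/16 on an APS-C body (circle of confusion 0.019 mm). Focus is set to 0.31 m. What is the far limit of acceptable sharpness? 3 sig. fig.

Hyperfocal distance H = f²/(N·c) + f = 28²/(16 × 0.019) + 28 = 784/0.304 + 28 ≈ 2606.9 mm ≈ 2.607 m.
Far limit Df = s·(H − f)/(H − s) = 310 × (2606.9 − 28) / (2606.9 − 310) = 310 × 2578.9 / 2296.9 ≈ 348.06 mm.

348 mm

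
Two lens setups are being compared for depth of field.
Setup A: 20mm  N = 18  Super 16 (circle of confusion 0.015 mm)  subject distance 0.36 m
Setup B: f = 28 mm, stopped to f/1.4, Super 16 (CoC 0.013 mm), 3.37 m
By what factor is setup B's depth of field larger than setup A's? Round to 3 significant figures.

3.02

Setup A: H = 20²/(18×0.015) + 20 ≈ 1501.5 mm; DoF = Df − Dn = 467.23 − 292.80 ≈ 174.43 mm.
Setup B: H = 28²/(1.4×0.013) + 28 ≈ 43104.9 mm; DoF = Df − Dn = 3653.44 − 3127.37 ≈ 526.07 mm.
Ratio = 526.07 / 174.43 ≈ 3.02.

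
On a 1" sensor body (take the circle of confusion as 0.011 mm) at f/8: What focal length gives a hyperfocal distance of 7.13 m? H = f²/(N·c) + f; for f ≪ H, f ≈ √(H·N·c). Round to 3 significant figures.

25.0 mm

From H = f²/(N·c) + f, with f ≪ H: f ≈ √(H·N·c) = √(7130 × 8 × 0.011) = √627.44 ≈ 25.05 mm.
Exact: f² + N·c·f − N·c·H = 0 ⇒ f = (−N·c + √((N·c)² + 4·N·c·H))/2 = (−0.088 + √2509.8)/2 ≈ 25.005 mm ≈ 25.0 mm.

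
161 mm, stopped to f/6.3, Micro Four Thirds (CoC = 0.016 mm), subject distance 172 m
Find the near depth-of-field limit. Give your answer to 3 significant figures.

103 m

Hyperfocal distance H = f²/(N·c) + f = 161²/(6.3 × 0.016) + 161 = 25921/0.1008 + 161 ≈ 257313.8 mm ≈ 257.3 m.
Near limit Dn = s·(H − f)/(H + s − 2f) = 172000 × (257313.8 − 161) / (257313.8 + 172000 − 2 × 161) = 172000 × 257152.8 / 428991.8 ≈ 103103 mm ≈ 103 m.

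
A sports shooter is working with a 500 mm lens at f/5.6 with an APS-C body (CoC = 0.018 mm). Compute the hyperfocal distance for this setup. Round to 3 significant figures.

Hyperfocal distance H = f²/(N·c) + f = 500²/(5.6 × 0.018) + 500 = 250000/0.1008 + 500 ≈ 2480658.7 mm ≈ 2480 m.

2480 m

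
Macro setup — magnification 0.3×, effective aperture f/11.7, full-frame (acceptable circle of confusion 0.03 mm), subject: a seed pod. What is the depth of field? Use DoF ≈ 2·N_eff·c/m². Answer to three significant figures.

At magnification m, DoF ≈ 2·N_eff·c/m² = 2 × 11.7 × 0.03 / 0.3² = 0.702 / 0.09 ≈ 7.8 mm.

7.80 mm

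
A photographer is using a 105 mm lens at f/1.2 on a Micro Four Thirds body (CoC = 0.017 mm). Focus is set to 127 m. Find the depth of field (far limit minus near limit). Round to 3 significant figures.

Hyperfocal distance H = f²/(N·c) + f = 105²/(1.2 × 0.017) + 105 = 11025/0.0204 + 105 ≈ 540546.2 mm ≈ 540.5 m.
Near limit Dn = s·(H − f)/(H + s − 2f) = 127000 × (540546.2 − 105) / (540546.2 + 127000 − 2 × 105) = 127000 × 540441.2 / 667336.2 ≈ 102851 mm.
Far limit Df = s·(H − f)/(H − s) = 127000 × (540546.2 − 105) / (540546.2 − 127000) = 127000 × 540441.2 / 413546.2 ≈ 165969 mm.
Depth of field = Df − Dn = 165969 − 102851 ≈ 63118 mm ≈ 63.1 m.

63.1 m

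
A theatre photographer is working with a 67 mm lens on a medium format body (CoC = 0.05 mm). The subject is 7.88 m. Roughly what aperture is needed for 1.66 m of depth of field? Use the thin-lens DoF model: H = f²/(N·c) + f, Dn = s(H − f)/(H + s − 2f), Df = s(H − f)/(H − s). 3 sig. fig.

Write h = H − f = f²/(N·c). The thin-lens limits are Dn = s·h/(h + (s−f)) and Df = s·h/(h − (s−f)), so DoF = Df − Dn = 2·s·(s−f)·h / (h² − (s−f)²).
That is a quadratic in h: DoF·h² − 2·s·(s−f)·h − DoF·(s−f)² = 0 ⇒ h = (s−f)·(s + √(s² + DoF²)) / DoF = 7813 × (7880 + √(7880² + 1660²)) / 1660 = 7813 × (7880 + 8052.95) / 1660 ≈ 74990 mm.
Then N = f²/(c·h) = 67² / (0.05 × 74990) = 4489 / 3749.5 ≈ 1.20.

f/1.20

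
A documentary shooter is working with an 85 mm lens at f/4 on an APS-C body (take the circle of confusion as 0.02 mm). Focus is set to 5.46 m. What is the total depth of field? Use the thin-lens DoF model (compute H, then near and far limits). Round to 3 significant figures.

0.652 m

Hyperfocal distance H = f²/(N·c) + f = 85²/(4 × 0.02) + 85 = 7225/0.08 + 85 ≈ 90397.5 mm ≈ 90.40 m.
Near limit Dn = s·(H − f)/(H + s − 2f) = 5460 × (90397.5 − 85) / (90397.5 + 5460 − 2 × 85) = 5460 × 90312.5 / 95687.5 ≈ 5153.30 mm.
Far limit Df = s·(H − f)/(H − s) = 5460 × (90397.5 − 85) / (90397.5 − 5460) = 5460 × 90312.5 / 84937.5 ≈ 5805.52 mm.
Depth of field = Df − Dn = 5805.52 − 5153.30 ≈ 652.22 mm ≈ 0.652 m.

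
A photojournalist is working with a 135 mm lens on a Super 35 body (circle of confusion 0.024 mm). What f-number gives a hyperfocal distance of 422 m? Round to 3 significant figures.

f/1.80

Rearrange H = f²/(N·c) + f for N: N = f² / ((H − f)·c).
N = 135² / ((422000 − 135) × 0.024) = 18225 / 10125 ≈ 1.80.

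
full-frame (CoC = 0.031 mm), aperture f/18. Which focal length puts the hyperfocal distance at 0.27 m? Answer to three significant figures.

12.0 mm

From H = f²/(N·c) + f, with f ≪ H: f ≈ √(H·N·c) = √(270 × 18 × 0.031) = √150.66 ≈ 12.27 mm.
Exact: f² + N·c·f − N·c·H = 0 ⇒ f = (−N·c + √((N·c)² + 4·N·c·H))/2 = (−0.558 + √602.95)/2 ≈ 11.999 mm ≈ 12.0 mm.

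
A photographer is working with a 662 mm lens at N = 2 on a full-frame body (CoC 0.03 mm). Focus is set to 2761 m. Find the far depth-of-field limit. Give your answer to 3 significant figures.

4440 m

Hyperfocal distance H = f²/(N·c) + f = 662²/(2 × 0.03) + 662 = 438244/0.06 + 662 ≈ 7304728.7 mm ≈ 7305 m.
Far limit Df = s·(H − f)/(H − s) = 2761000 × (7304728.7 − 662) / (7304728.7 − 2761000) = 2761000 × 7304066.7 / 4543728.7 ≈ 4438321 mm ≈ 4440 m.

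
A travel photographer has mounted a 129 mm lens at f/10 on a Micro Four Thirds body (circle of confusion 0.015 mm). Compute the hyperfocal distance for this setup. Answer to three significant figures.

111 m

Hyperfocal distance H = f²/(N·c) + f = 129²/(10 × 0.015) + 129 = 16641/0.15 + 129 ≈ 111069.0 mm ≈ 111 m.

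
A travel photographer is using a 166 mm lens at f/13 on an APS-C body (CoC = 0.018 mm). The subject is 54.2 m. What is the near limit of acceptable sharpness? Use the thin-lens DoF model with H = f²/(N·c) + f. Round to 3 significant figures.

37.2 m

Hyperfocal distance H = f²/(N·c) + f = 166²/(13 × 0.018) + 166 = 27556/0.234 + 166 ≈ 117926.7 mm ≈ 117.9 m.
Near limit Dn = s·(H − f)/(H + s − 2f) = 54200 × (117926.7 − 166) / (117926.7 + 54200 − 2 × 166) = 54200 × 117760.7 / 171794.7 ≈ 37153 mm ≈ 37.2 m.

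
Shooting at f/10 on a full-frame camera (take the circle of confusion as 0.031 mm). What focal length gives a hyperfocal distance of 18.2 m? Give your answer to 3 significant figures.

From H = f²/(N·c) + f, with f ≪ H: f ≈ √(H·N·c) = √(18200 × 10 × 0.031) = √5642.0 ≈ 75.11 mm.
Exact: f² + N·c·f − N·c·H = 0 ⇒ f = (−N·c + √((N·c)² + 4·N·c·H))/2 = (−0.31 + √22568)/2 ≈ 74.958 mm ≈ 75.0 mm.

75.0 mm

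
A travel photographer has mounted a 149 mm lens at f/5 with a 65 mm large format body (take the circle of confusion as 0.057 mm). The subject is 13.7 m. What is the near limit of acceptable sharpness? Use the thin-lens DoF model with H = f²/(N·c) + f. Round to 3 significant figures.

Hyperfocal distance H = f²/(N·c) + f = 149²/(5 × 0.057) + 149 = 22201/0.285 + 149 ≈ 78047.2 mm ≈ 78.05 m.
Near limit Dn = s·(H − f)/(H + s − 2f) = 13700 × (78047.2 − 149) / (78047.2 + 13700 − 2 × 149) = 13700 × 77898.2 / 91449.2 ≈ 11670 mm ≈ 11.7 m.

11.7 m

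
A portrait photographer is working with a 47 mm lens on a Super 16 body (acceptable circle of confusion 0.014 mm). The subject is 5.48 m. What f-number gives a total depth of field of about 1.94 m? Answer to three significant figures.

f/4.99

Write h = H − f = f²/(N·c). The thin-lens limits are Dn = s·h/(h + (s−f)) and Df = s·h/(h − (s−f)), so DoF = Df − Dn = 2·s·(s−f)·h / (h² − (s−f)²).
That is a quadratic in h: DoF·h² − 2·s·(s−f)·h − DoF·(s−f)² = 0 ⇒ h = (s−f)·(s + √(s² + DoF²)) / DoF = 5433 × (5480 + √(5480² + 1940²)) / 1940 = 5433 × (5480 + 5813.26) / 1940 ≈ 31627 mm.
Then N = f²/(c·h) = 47² / (0.014 × 31627) = 2209 / 442.78 ≈ 4.99.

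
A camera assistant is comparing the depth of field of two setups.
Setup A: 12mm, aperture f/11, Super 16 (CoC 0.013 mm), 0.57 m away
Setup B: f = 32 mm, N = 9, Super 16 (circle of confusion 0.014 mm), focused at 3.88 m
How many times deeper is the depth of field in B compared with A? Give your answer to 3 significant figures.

Setup A: H = 12²/(11×0.013) + 12 ≈ 1019.0 mm; DoF = Df − Dn = 1278.39 − 366.77 ≈ 911.62 mm.
Setup B: H = 32²/(9×0.014) + 32 ≈ 8159.0 mm; DoF = Df − Dn = 7369.2 − 2633.2 ≈ 4736.0 mm.
Ratio = 4736.0 / 911.62 ≈ 5.20.

5.20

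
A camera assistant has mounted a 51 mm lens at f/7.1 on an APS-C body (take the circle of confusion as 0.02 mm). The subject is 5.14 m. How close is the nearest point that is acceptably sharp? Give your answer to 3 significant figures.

Hyperfocal distance H = f²/(N·c) + f = 51²/(7.1 × 0.02) + 51 = 2601/0.142 + 51 ≈ 18367.9 mm ≈ 18.37 m.
Near limit Dn = s·(H − f)/(H + s − 2f) = 5140 × (18367.9 − 51) / (18367.9 + 5140 − 2 × 51) = 5140 × 18316.9 / 23405.9 ≈ 4022.4 mm ≈ 4.02 m.

4.02 m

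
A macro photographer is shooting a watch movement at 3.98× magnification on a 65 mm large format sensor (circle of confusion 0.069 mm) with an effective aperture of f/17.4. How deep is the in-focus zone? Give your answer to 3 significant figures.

0.152 mm

At magnification m, DoF ≈ 2·N_eff·c/m² = 2 × 17.4 × 0.069 / 3.98² = 2.401 / 15.84 ≈ 0.152 mm.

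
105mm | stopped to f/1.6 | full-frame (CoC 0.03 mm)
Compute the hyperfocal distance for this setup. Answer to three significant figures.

230 m

Hyperfocal distance H = f²/(N·c) + f = 105²/(1.6 × 0.03) + 105 = 11025/0.048 + 105 ≈ 229792.5 mm ≈ 230 m.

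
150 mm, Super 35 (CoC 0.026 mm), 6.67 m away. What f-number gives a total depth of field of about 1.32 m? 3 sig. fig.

f/13

Write h = H − f = f²/(N·c). The thin-lens limits are Dn = s·h/(h + (s−f)) and Df = s·h/(h − (s−f)), so DoF = Df − Dn = 2·s·(s−f)·h / (h² − (s−f)²).
That is a quadratic in h: DoF·h² − 2·s·(s−f)·h − DoF·(s−f)² = 0 ⇒ h = (s−f)·(s + √(s² + DoF²)) / DoF = 6520 × (6670 + √(6670² + 1320²)) / 1320 = 6520 × (6670 + 6799.36) / 1320 ≈ 66530 mm.
Then N = f²/(c·h) = 150² / (0.026 × 66530) = 22500 / 1729.8 ≈ 13.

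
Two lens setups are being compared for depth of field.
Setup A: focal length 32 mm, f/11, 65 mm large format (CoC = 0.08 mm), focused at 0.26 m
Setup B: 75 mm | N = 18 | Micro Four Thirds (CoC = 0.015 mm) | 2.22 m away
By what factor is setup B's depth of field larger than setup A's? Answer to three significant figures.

Setup A: H = 32²/(11×0.08) + 32 ≈ 1195.6 mm; DoF = Df − Dn = 323.36 − 217.40 ≈ 105.96 mm.
Setup B: H = 75²/(18×0.015) + 75 ≈ 20908.3 mm; DoF = Df − Dn = 2474.81 − 2012.77 ≈ 462.04 mm.
Ratio = 462.04 / 105.96 ≈ 4.36.

4.36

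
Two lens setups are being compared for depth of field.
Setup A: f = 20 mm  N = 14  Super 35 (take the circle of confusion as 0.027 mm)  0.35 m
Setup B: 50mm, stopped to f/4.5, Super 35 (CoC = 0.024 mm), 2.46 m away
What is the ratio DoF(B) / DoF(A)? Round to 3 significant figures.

Setup A: H = 20²/(14×0.027) + 20 ≈ 1078.2 mm; DoF = Df − Dn = 508.61 − 266.80 ≈ 241.81 mm.
Setup B: H = 50²/(4.5×0.024) + 50 ≈ 23198.1 mm; DoF = Df − Dn = 2745.88 − 2228.03 ≈ 517.85 mm.
Ratio = 517.85 / 241.81 ≈ 2.14.

2.14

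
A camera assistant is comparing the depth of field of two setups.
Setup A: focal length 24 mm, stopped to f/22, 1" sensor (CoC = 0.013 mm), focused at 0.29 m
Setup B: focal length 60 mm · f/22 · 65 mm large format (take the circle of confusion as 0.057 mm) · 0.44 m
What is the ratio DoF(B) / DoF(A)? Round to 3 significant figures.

1.52

Setup A: H = 24²/(22×0.013) + 24 ≈ 2038.0 mm; DoF = Df − Dn = 334.131 − 256.166 ≈ 77.965 mm.
Setup B: H = 60²/(22×0.057) + 60 ≈ 2930.8 mm; DoF = Df − Dn = 507.13 − 388.57 ≈ 118.56 mm.
Ratio = 118.56 / 77.965 ≈ 1.52.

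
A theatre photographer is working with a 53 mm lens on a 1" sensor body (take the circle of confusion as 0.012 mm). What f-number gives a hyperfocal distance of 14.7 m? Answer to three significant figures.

Rearrange H = f²/(N·c) + f for N: N = f² / ((H − f)·c).
N = 53² / ((14700 − 53) × 0.012) = 2809 / 175.8 ≈ 16.

f/16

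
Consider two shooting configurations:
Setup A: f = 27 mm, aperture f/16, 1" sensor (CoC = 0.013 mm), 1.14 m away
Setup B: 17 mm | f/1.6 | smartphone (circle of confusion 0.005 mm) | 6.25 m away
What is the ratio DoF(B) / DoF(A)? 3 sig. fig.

Setup A: H = 27²/(16×0.013) + 27 ≈ 3531.8 mm; DoF = Df − Dn = 1670.49 − 865.23 ≈ 805.26 mm.
Setup B: H = 17²/(1.6×0.005) + 17 ≈ 36142.0 mm; DoF = Df − Dn = 7553.2 − 5330.3 ≈ 2222.9 mm.
Ratio = 2222.9 / 805.26 ≈ 2.76.

2.76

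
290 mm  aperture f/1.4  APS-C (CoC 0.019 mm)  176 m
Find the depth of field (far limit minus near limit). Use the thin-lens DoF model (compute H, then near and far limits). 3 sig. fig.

19.6 m

Hyperfocal distance H = f²/(N·c) + f = 290²/(1.4 × 0.019) + 290 = 84100/0.0266 + 290 ≈ 3161944.1 mm ≈ 3162 m.
Near limit Dn = s·(H − f)/(H + s − 2f) = 176000 × (3161944.1 − 290) / (3161944.1 + 176000 − 2 × 290) = 176000 × 3161654.1 / 3337364.1 ≈ 166734 mm.
Far limit Df = s·(H − f)/(H − s) = 176000 × (3161944.1 − 290) / (3161944.1 − 176000) = 176000 × 3161654.1 / 2985944.1 ≈ 186357 mm.
Depth of field = Df − Dn = 186357 − 166734 ≈ 19623 mm ≈ 19.6 m.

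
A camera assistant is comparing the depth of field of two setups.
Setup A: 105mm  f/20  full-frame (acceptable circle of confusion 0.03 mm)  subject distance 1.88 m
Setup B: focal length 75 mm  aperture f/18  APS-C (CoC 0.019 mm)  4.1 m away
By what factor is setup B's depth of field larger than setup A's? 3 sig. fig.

Setup A: H = 105²/(20×0.03) + 105 ≈ 18480.0 mm; DoF = Df − Dn = 2081.02 − 1714.39 ≈ 366.63 mm.
Setup B: H = 75²/(18×0.019) + 75 ≈ 16522.4 mm; DoF = Df − Dn = 5428.5 − 3293.9 ≈ 2134.6 mm.
Ratio = 2134.6 / 366.63 ≈ 5.82.

5.82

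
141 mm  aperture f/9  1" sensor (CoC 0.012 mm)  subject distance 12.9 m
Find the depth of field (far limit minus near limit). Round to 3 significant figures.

Hyperfocal distance H = f²/(N·c) + f = 141²/(9 × 0.012) + 141 = 19881/0.108 + 141 ≈ 184224.3 mm ≈ 184.2 m.
Near limit Dn = s·(H − f)/(H + s − 2f) = 12900 × (184224.3 − 141) / (184224.3 + 12900 − 2 × 141) = 12900 × 184083.3 / 196842.3 ≈ 12063.8 mm.
Far limit Df = s·(H − f)/(H − s) = 12900 × (184224.3 − 141) / (184224.3 − 12900) = 12900 × 184083.3 / 171324.3 ≈ 13860.7 mm.
Depth of field = Df − Dn = 13860.7 − 12063.8 ≈ 1796.9 mm ≈ 1.80 m.

1.80 m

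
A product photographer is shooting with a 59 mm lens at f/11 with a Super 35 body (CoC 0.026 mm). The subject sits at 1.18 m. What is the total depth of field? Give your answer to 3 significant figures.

219 mm

Hyperfocal distance H = f²/(N·c) + f = 59²/(11 × 0.026) + 59 = 3481/0.286 + 59 ≈ 12230.3 mm ≈ 12.23 m.
Near limit Dn = s·(H − f)/(H + s − 2f) = 1180 × (12230.3 − 59) / (12230.3 + 1180 − 2 × 59) = 1180 × 12171.3 / 13292.3 ≈ 1080.49 mm.
Far limit Df = s·(H − f)/(H − s) = 1180 × (12230.3 − 59) / (12230.3 − 1180) = 1180 × 12171.3 / 11050.3 ≈ 1299.71 mm.
Depth of field = Df − Dn = 1299.71 − 1080.49 ≈ 219.22 mm.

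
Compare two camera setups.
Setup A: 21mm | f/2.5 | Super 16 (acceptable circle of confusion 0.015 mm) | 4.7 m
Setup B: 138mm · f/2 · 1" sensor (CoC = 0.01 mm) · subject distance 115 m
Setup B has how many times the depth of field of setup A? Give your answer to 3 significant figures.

6.34

Setup A: H = 21²/(2.5×0.015) + 21 ≈ 11781.0 mm; DoF = Df − Dn = 7805.7 − 3362.2 ≈ 4443.5 mm.
Setup B: H = 138²/(2×0.01) + 138 ≈ 952338.0 mm; DoF = Df − Dn = 130775 − 102621 ≈ 28154 mm.
Ratio = 28154 / 4443.5 ≈ 6.34.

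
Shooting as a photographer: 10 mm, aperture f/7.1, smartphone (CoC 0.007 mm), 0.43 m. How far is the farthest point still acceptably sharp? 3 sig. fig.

0.543 m

Hyperfocal distance H = f²/(N·c) + f = 10²/(7.1 × 0.007) + 10 = 100/0.0497 + 10 ≈ 2022.1 mm ≈ 2.022 m.
Far limit Df = s·(H − f)/(H − s) = 430 × (2022.1 − 10) / (2022.1 − 430) = 430 × 2012.1 / 1592.1 ≈ 543.44 mm ≈ 0.543 m.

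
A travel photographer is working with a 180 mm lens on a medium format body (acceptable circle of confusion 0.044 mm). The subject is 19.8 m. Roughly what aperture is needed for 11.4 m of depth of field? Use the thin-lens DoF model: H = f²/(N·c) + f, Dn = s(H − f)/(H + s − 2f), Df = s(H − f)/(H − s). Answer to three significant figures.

Write h = H − f = f²/(N·c). The thin-lens limits are Dn = s·h/(h + (s−f)) and Df = s·h/(h − (s−f)), so DoF = Df − Dn = 2·s·(s−f)·h / (h² − (s−f)²).
That is a quadratic in h: DoF·h² − 2·s·(s−f)·h − DoF·(s−f)² = 0 ⇒ h = (s−f)·(s + √(s² + DoF²)) / DoF = 19620 × (19800 + √(19800² + 11400²)) / 11400 = 19620 × (19800 + 22847.3) / 11400 ≈ 73398 mm.
Then N = f²/(c·h) = 180² / (0.044 × 73398) = 32400 / 3229.5 ≈ 10.

f/10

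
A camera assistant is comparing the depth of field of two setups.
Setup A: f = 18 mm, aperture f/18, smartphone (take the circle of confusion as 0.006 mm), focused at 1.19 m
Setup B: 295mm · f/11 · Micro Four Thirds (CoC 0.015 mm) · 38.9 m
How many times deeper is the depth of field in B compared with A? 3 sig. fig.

5.22

Setup A: H = 18²/(18×0.006) + 18 ≈ 3018.0 mm; DoF = Df − Dn = 1953.0 − 855.7 ≈ 1097.3 mm.
Setup B: H = 295²/(11×0.015) + 295 ≈ 527719.2 mm; DoF = Df − Dn = 41972.2 − 36246.9 ≈ 5725.3 mm.
Ratio = 5725.3 / 1097.3 ≈ 5.22.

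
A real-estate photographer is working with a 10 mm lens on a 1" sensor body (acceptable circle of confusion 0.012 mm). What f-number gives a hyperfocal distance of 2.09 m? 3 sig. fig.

Rearrange H = f²/(N·c) + f for N: N = f² / ((H − f)·c).
N = 10² / ((2090 − 10) × 0.012) = 100 / 24.96 ≈ 4.01.

f/4.01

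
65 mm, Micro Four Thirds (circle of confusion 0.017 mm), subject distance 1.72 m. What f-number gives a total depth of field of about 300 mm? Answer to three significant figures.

f/13

Write h = H − f = f²/(N·c). The thin-lens limits are Dn = s·h/(h + (s−f)) and Df = s·h/(h − (s−f)), so DoF = Df − Dn = 2·s·(s−f)·h / (h² − (s−f)²).
That is a quadratic in h: DoF·h² − 2·s·(s−f)·h − DoF·(s−f)² = 0 ⇒ h = (s−f)·(s + √(s² + DoF²)) / DoF = 1655 × (1720 + √(1720² + 300²)) / 300 = 1655 × (1720 + 1745.97) / 300 ≈ 19121 mm.
Then N = f²/(c·h) = 65² / (0.017 × 19121) = 4225 / 325.05 ≈ 13.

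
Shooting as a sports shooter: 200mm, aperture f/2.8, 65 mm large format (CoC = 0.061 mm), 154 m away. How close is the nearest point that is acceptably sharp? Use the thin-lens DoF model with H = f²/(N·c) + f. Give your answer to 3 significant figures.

Hyperfocal distance H = f²/(N·c) + f = 200²/(2.8 × 0.061) + 200 = 40000/0.1708 + 200 ≈ 234392.0 mm ≈ 234.4 m.
Near limit Dn = s·(H − f)/(H + s − 2f) = 154000 × (234392.0 − 200) / (234392.0 + 154000 − 2 × 200) = 154000 × 234192.0 / 387992.0 ≈ 92954 mm ≈ 93.0 m.

93.0 m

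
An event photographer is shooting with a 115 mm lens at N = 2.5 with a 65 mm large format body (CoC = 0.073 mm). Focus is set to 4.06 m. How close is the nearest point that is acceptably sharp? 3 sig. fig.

3.85 m

Hyperfocal distance H = f²/(N·c) + f = 115²/(2.5 × 0.073) + 115 = 13225/0.1825 + 115 ≈ 72580.8 mm ≈ 72.58 m.
Near limit Dn = s·(H − f)/(H + s − 2f) = 4060 × (72580.8 − 115) / (72580.8 + 4060 − 2 × 115) = 4060 × 72465.8 / 76410.8 ≈ 3850.4 mm ≈ 3.85 m.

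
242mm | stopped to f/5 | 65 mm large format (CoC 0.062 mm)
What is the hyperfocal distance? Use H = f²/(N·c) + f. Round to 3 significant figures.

Hyperfocal distance H = f²/(N·c) + f = 242²/(5 × 0.062) + 242 = 58564/0.31 + 242 ≈ 189158.1 mm ≈ 189 m.

189 m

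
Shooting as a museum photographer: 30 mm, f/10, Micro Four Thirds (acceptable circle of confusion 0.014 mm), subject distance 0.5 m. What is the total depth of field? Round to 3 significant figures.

73.5 mm

Hyperfocal distance H = f²/(N·c) + f = 30²/(10 × 0.014) + 30 = 900/0.14 + 30 ≈ 6458.6 mm ≈ 6.459 m.
Near limit Dn = s·(H − f)/(H + s − 2f) = 500 × (6458.6 − 30) / (6458.6 + 500 − 2 × 30) = 500 × 6428.6 / 6898.6 ≈ 465.935 mm.
Far limit Df = s·(H − f)/(H − s) = 500 × (6458.6 − 30) / (6458.6 − 500) = 500 × 6428.6 / 5958.6 ≈ 539.439 mm.
Depth of field = Df − Dn = 539.439 − 465.935 ≈ 73.504 mm.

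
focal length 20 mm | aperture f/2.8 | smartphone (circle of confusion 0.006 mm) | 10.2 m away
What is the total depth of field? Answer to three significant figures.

10.7 m

Hyperfocal distance H = f²/(N·c) + f = 20²/(2.8 × 0.006) + 20 = 400/0.0168 + 20 ≈ 23829.5 mm ≈ 23.83 m.
Near limit Dn = s·(H − f)/(H + s − 2f) = 10200 × (23829.5 − 20) / (23829.5 + 10200 − 2 × 20) = 10200 × 23809.5 / 33989.5 ≈ 7145 mm.
Far limit Df = s·(H − f)/(H − s) = 10200 × (23829.5 − 20) / (23829.5 − 10200) = 10200 × 23809.5 / 13629.5 ≈ 17818 mm.
Depth of field = Df − Dn = 17818 − 7145 ≈ 10673 mm ≈ 10.7 m.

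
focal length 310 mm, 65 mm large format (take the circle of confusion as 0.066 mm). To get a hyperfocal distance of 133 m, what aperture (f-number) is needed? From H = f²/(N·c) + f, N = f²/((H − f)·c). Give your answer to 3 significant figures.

f/11

Rearrange H = f²/(N·c) + f for N: N = f² / ((H − f)·c).
N = 310² / ((133000 − 310) × 0.066) = 96100 / 8758 ≈ 11.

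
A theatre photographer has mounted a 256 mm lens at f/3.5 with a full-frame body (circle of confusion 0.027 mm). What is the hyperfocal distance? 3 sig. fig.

Hyperfocal distance H = f²/(N·c) + f = 256²/(3.5 × 0.027) + 256 = 65536/0.0945 + 256 ≈ 693758.6 mm ≈ 694 m.

694 m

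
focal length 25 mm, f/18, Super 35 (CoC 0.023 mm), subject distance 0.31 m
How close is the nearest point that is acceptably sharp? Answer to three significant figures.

Hyperfocal distance H = f²/(N·c) + f = 25²/(18 × 0.023) + 25 = 625/0.414 + 25 ≈ 1534.7 mm ≈ 1.535 m.
Near limit Dn = s·(H − f)/(H + s − 2f) = 310 × (1534.7 − 25) / (1534.7 + 310 − 2 × 25) = 310 × 1509.7 / 1794.7 ≈ 260.77 mm.

261 mm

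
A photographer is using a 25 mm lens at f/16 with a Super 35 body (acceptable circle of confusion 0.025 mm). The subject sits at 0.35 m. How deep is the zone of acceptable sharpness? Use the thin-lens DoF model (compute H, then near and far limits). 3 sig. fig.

Hyperfocal distance H = f²/(N·c) + f = 25²/(16 × 0.025) + 25 = 625/0.4 + 25 ≈ 1587.5 mm ≈ 1.587 m.
Near limit Dn = s·(H − f)/(H + s − 2f) = 350 × (1587.5 − 25) / (1587.5 + 350 − 2 × 25) = 350 × 1562.5 / 1887.5 ≈ 289.74 mm.
Far limit Df = s·(H − f)/(H − s) = 350 × (1587.5 − 25) / (1587.5 − 350) = 350 × 1562.5 / 1237.5 ≈ 441.92 mm.
Depth of field = Df − Dn = 441.92 − 289.74 ≈ 152.18 mm.

152 mm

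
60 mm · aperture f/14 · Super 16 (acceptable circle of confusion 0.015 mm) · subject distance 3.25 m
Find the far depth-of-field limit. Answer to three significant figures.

3.99 m

Hyperfocal distance H = f²/(N·c) + f = 60²/(14 × 0.015) + 60 = 3600/0.21 + 60 ≈ 17202.9 mm ≈ 17.20 m.
Far limit Df = s·(H − f)/(H − s) = 3250 × (17202.9 − 60) / (17202.9 − 3250) = 3250 × 17142.9 / 13952.9 ≈ 3993.0 mm ≈ 3.99 m.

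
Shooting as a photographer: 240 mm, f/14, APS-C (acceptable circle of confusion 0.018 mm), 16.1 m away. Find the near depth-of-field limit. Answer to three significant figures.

15.1 m

Hyperfocal distance H = f²/(N·c) + f = 240²/(14 × 0.018) + 240 = 57600/0.252 + 240 ≈ 228811.4 mm ≈ 228.8 m.
Near limit Dn = s·(H − f)/(H + s − 2f) = 16100 × (228811.4 − 240) / (228811.4 + 16100 − 2 × 240) = 16100 × 228571.4 / 244431.4 ≈ 15055 mm ≈ 15.1 m.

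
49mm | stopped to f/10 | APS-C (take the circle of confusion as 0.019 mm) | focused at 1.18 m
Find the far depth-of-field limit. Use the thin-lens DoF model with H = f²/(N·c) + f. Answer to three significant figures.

Hyperfocal distance H = f²/(N·c) + f = 49²/(10 × 0.019) + 49 = 2401/0.19 + 49 ≈ 12685.8 mm ≈ 12.69 m.
Far limit Df = s·(H − f)/(H − s) = 1180 × (12685.8 − 49) / (12685.8 − 1180) = 1180 × 12636.8 / 11505.8 ≈ 1296.0 mm ≈ 1.30 m.

1.30 m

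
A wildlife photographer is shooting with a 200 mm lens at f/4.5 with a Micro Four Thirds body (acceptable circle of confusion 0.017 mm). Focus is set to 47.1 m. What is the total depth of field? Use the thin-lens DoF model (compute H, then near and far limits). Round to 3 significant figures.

8.52 m

Hyperfocal distance H = f²/(N·c) + f = 200²/(4.5 × 0.017) + 200 = 40000/0.0765 + 200 ≈ 523075.8 mm ≈ 523.1 m.
Near limit Dn = s·(H − f)/(H + s − 2f) = 47100 × (523075.8 − 200) / (523075.8 + 47100 − 2 × 200) = 47100 × 522875.8 / 569775.8 ≈ 43223.1 mm.
Far limit Df = s·(H − f)/(H − s) = 47100 × (523075.8 − 200) / (523075.8 − 47100) = 47100 × 522875.8 / 475975.8 ≈ 51741.0 mm.
Depth of field = Df − Dn = 51741.0 − 43223.1 ≈ 8517.9 mm ≈ 8.52 m.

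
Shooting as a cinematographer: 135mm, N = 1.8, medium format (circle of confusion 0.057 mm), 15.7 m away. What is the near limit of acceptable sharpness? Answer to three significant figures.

14.4 m

Hyperfocal distance H = f²/(N·c) + f = 135²/(1.8 × 0.057) + 135 = 18225/0.1026 + 135 ≈ 177766.6 mm ≈ 177.8 m.
Near limit Dn = s·(H − f)/(H + s − 2f) = 15700 × (177766.6 − 135) / (177766.6 + 15700 − 2 × 135) = 15700 × 177631.6 / 193196.6 ≈ 14435 mm ≈ 14.4 m.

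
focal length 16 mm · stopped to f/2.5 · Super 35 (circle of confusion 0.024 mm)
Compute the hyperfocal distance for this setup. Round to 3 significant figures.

Hyperfocal distance H = f²/(N·c) + f = 16²/(2.5 × 0.024) + 16 = 256/0.06 + 16 ≈ 4282.7 mm ≈ 4.28 m.

4.28 m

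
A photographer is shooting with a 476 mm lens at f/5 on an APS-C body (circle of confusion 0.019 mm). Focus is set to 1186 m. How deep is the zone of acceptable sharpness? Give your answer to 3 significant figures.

Hyperfocal distance H = f²/(N·c) + f = 476²/(5 × 0.019) + 476 = 226576/0.095 + 476 ≈ 2385486.5 mm ≈ 2385 m.
Near limit Dn = s·(H − f)/(H + s − 2f) = 1186000 × (2385486.5 − 476) / (2385486.5 + 1186000 − 2 × 476) = 1186000 × 2385010.5 / 3570534.5 ≈ 792213 mm.
Far limit Df = s·(H − f)/(H − s) = 1186000 × (2385486.5 − 476) / (2385486.5 − 1186000) = 1186000 × 2385010.5 / 1199486.5 ≈ 2358194 mm.
Depth of field = Df − Dn = 2358194 − 792213 ≈ 1565981 mm ≈ 1570 m.

1570 m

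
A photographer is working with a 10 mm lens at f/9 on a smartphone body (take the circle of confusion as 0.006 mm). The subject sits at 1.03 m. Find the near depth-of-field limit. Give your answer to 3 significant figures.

Hyperfocal distance H = f²/(N·c) + f = 10²/(9 × 0.006) + 10 = 100/0.054 + 10 ≈ 1861.9 mm ≈ 1.862 m.
Near limit Dn = s·(H − f)/(H + s − 2f) = 1030 × (1861.9 − 10) / (1861.9 + 1030 − 2 × 10) = 1030 × 1851.9 / 2871.9 ≈ 664.17 mm ≈ 0.664 m.

0.664 m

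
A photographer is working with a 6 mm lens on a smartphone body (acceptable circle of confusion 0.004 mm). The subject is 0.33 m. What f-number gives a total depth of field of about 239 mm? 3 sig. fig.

f/9

Write h = H − f = f²/(N·c). The thin-lens limits are Dn = s·h/(h + (s−f)) and Df = s·h/(h − (s−f)), so DoF = Df − Dn = 2·s·(s−f)·h / (h² − (s−f)²).
That is a quadratic in h: DoF·h² − 2·s·(s−f)·h − DoF·(s−f)² = 0 ⇒ h = (s−f)·(s + √(s² + DoF²)) / DoF = 324 × (330 + √(330² + 239²)) / 239 = 324 × (330 + 407.457) / 239 ≈ 999.73 mm.
Then N = f²/(c·h) = 6² / (0.004 × 999.73) = 36 / 3.9989 ≈ 9.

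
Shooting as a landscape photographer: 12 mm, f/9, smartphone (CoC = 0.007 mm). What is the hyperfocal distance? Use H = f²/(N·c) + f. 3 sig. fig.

Hyperfocal distance H = f²/(N·c) + f = 12²/(9 × 0.007) + 12 = 144/0.063 + 12 ≈ 2297.7 mm ≈ 2.30 m.

2.30 m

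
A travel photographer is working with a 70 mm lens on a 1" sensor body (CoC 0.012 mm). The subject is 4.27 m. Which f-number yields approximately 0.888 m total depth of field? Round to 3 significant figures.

f/10

Write h = H − f = f²/(N·c). The thin-lens limits are Dn = s·h/(h + (s−f)) and Df = s·h/(h − (s−f)), so DoF = Df − Dn = 2·s·(s−f)·h / (h² − (s−f)²).
That is a quadratic in h: DoF·h² − 2·s·(s−f)·h − DoF·(s−f)² = 0 ⇒ h = (s−f)·(s + √(s² + DoF²)) / DoF = 4200 × (4270 + √(4270² + 888²)) / 888 = 4200 × (4270 + 4361.36) / 888 ≈ 40824 mm.
Then N = f²/(c·h) = 70² / (0.012 × 40824) = 4900 / 489.89 ≈ 10.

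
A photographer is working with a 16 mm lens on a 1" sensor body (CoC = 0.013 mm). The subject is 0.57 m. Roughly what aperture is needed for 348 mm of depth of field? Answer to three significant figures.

Write h = H − f = f²/(N·c). The thin-lens limits are Dn = s·h/(h + (s−f)) and Df = s·h/(h − (s−f)), so DoF = Df − Dn = 2·s·(s−f)·h / (h² − (s−f)²).
That is a quadratic in h: DoF·h² − 2·s·(s−f)·h − DoF·(s−f)² = 0 ⇒ h = (s−f)·(s + √(s² + DoF²)) / DoF = 554 × (570 + √(570² + 348²)) / 348 = 554 × (570 + 667.835) / 348 ≈ 1970.6 mm.
Then N = f²/(c·h) = 16² / (0.013 × 1970.6) = 256 / 25.617 ≈ 9.99.

f/9.99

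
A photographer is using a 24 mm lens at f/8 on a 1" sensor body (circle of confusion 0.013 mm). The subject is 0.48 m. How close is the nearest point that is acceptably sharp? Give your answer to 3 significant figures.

Hyperfocal distance H = f²/(N·c) + f = 24²/(8 × 0.013) + 24 = 576/0.104 + 24 ≈ 5562.5 mm ≈ 5.562 m.
Near limit Dn = s·(H − f)/(H + s − 2f) = 480 × (5562.5 − 24) / (5562.5 + 480 − 2 × 24) = 480 × 5538.5 / 5994.5 ≈ 443.49 mm.

443 mm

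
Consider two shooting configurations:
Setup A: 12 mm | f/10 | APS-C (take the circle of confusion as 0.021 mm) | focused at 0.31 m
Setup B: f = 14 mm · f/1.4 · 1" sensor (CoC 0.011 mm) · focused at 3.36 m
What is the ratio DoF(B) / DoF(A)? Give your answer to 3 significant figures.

5.71

Setup A: H = 12²/(10×0.021) + 12 ≈ 697.7 mm; DoF = Df − Dn = 548.27 − 216.09 ≈ 332.18 mm.
Setup B: H = 14²/(1.4×0.011) + 14 ≈ 12741.3 mm; DoF = Df − Dn = 4558.4 − 2660.5 ≈ 1897.9 mm.
Ratio = 1897.9 / 332.18 ≈ 5.71.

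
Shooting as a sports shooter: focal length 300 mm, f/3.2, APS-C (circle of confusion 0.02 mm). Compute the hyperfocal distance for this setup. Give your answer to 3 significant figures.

Hyperfocal distance H = f²/(N·c) + f = 300²/(3.2 × 0.02) + 300 = 90000/0.064 + 300 ≈ 1406550.0 mm ≈ 1410 m.

1410 m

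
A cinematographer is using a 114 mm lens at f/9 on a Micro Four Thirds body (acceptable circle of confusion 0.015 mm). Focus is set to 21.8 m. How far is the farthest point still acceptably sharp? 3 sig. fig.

28.1 m

Hyperfocal distance H = f²/(N·c) + f = 114²/(9 × 0.015) + 114 = 12996/0.135 + 114 ≈ 96380.7 mm ≈ 96.38 m.
Far limit Df = s·(H − f)/(H − s) = 21800 × (96380.7 − 114) / (96380.7 − 21800) = 21800 × 96266.7 / 74580.7 ≈ 28139 mm ≈ 28.1 m.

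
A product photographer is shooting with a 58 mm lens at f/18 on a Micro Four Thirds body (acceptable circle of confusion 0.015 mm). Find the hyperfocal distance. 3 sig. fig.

Hyperfocal distance H = f²/(N·c) + f = 58²/(18 × 0.015) + 58 = 3364/0.27 + 58 ≈ 12517.3 mm ≈ 12.5 m.

12.5 m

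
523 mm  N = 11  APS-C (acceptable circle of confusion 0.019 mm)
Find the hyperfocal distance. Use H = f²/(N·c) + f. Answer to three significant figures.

1310 m

Hyperfocal distance H = f²/(N·c) + f = 523²/(11 × 0.019) + 523 = 273529/0.209 + 523 ≈ 1309274.2 mm ≈ 1310 m.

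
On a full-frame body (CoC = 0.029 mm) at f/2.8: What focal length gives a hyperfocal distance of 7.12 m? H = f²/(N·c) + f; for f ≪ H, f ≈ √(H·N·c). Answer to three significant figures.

From H = f²/(N·c) + f, with f ≪ H: f ≈ √(H·N·c) = √(7120 × 2.8 × 0.029) = √578.14 ≈ 24.04 mm.
The +f correction barely moves this — solving exactly, f² + N·c·f − N·c·H = 0 ⇒ f = (−N·c + √((N·c)² + 4·N·c·H))/2 = (−0.0812 + √2312.6)/2 ≈ 24.004 mm, so f ≈ 24.0 mm.

24.0 mm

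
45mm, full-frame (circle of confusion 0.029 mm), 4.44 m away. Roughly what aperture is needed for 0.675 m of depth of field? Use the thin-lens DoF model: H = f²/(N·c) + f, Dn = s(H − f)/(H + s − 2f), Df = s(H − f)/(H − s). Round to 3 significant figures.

f/1.20

Write h = H − f = f²/(N·c). The thin-lens limits are Dn = s·h/(h + (s−f)) and Df = s·h/(h − (s−f)), so DoF = Df − Dn = 2·s·(s−f)·h / (h² − (s−f)²).
That is a quadratic in h: DoF·h² − 2·s·(s−f)·h − DoF·(s−f)² = 0 ⇒ h = (s−f)·(s + √(s² + DoF²)) / DoF = 4395 × (4440 + √(4440² + 675²)) / 675 = 4395 × (4440 + 4491.02) / 675 ≈ 58151 mm.
Then N = f²/(c·h) = 45² / (0.029 × 58151) = 2025 / 1686.4 ≈ 1.20.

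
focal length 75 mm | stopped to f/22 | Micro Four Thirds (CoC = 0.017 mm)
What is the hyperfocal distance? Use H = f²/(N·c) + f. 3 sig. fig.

15.1 m

Hyperfocal distance H = f²/(N·c) + f = 75²/(22 × 0.017) + 75 = 5625/0.374 + 75 ≈ 15115.1 mm ≈ 15.1 m.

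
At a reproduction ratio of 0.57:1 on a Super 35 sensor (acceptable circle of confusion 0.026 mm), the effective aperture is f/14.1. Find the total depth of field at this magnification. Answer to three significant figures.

At magnification m, DoF ≈ 2·N_eff·c/m² = 2 × 14.1 × 0.026 / 0.57² = 0.7332 / 0.3249 ≈ 2.26 mm.

2.26 mm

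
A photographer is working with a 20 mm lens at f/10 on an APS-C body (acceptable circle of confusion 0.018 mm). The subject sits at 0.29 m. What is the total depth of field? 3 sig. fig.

71.5 mm

Hyperfocal distance H = f²/(N·c) + f = 20²/(10 × 0.018) + 20 = 400/0.18 + 20 ≈ 2242.2 mm ≈ 2.242 m.
Near limit Dn = s·(H − f)/(H + s − 2f) = 290 × (2242.2 − 20) / (2242.2 + 290 − 2 × 20) = 290 × 2222.2 / 2492.2 ≈ 258.582 mm.
Far limit Df = s·(H − f)/(H − s) = 290 × (2242.2 − 20) / (2242.2 − 290) = 290 × 2222.2 / 1952.2 ≈ 330.108 mm.
Depth of field = Df − Dn = 330.108 − 258.582 ≈ 71.526 mm.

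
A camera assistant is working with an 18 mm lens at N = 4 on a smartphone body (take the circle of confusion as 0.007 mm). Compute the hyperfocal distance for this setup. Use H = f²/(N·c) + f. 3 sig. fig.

11.6 m

Hyperfocal distance H = f²/(N·c) + f = 18²/(4 × 0.007) + 18 = 324/0.028 + 18 ≈ 11589.4 mm ≈ 11.6 m.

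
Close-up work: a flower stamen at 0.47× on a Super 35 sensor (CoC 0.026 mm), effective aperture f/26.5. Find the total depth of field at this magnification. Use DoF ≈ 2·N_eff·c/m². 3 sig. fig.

At magnification m, DoF ≈ 2·N_eff·c/m² = 2 × 26.5 × 0.026 / 0.47² = 1.378 / 0.2209 ≈ 6.24 mm.

6.24 mm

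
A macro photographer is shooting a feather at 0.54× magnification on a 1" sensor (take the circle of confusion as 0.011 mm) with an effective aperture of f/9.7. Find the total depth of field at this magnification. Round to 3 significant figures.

At magnification m, DoF ≈ 2·N_eff·c/m² = 2 × 9.7 × 0.011 / 0.54² = 0.2134 / 0.2916 ≈ 0.732 mm.

0.732 mm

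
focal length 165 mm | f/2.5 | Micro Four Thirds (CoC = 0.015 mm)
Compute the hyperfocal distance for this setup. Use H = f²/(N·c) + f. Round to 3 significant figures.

Hyperfocal distance H = f²/(N·c) + f = 165²/(2.5 × 0.015) + 165 = 27225/0.0375 + 165 ≈ 726165.0 mm ≈ 726 m.

726 m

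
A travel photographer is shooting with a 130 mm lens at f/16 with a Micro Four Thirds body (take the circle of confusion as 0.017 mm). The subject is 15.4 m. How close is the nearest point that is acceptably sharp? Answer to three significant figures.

12.4 m

Hyperfocal distance H = f²/(N·c) + f = 130²/(16 × 0.017) + 130 = 16900/0.272 + 130 ≈ 62262.4 mm ≈ 62.26 m.
Near limit Dn = s·(H − f)/(H + s − 2f) = 15400 × (62262.4 − 130) / (62262.4 + 15400 − 2 × 130) = 15400 × 62132.4 / 77402.4 ≈ 12362 mm ≈ 12.4 m.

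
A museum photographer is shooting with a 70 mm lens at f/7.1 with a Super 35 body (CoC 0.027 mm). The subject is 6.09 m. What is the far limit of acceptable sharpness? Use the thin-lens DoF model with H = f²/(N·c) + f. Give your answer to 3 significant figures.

Hyperfocal distance H = f²/(N·c) + f = 70²/(7.1 × 0.027) + 70 = 4900/0.1917 + 70 ≈ 25630.8 mm ≈ 25.63 m.
Far limit Df = s·(H − f)/(H − s) = 6090 × (25630.8 − 70) / (25630.8 − 6090) = 6090 × 25560.8 / 19540.8 ≈ 7966.2 mm ≈ 7.97 m.

7.97 m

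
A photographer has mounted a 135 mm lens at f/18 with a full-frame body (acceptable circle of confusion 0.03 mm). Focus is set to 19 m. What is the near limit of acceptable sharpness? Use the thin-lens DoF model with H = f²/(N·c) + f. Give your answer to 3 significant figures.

Hyperfocal distance H = f²/(N·c) + f = 135²/(18 × 0.03) + 135 = 18225/0.54 + 135 ≈ 33885.0 mm ≈ 33.88 m.
Near limit Dn = s·(H − f)/(H + s − 2f) = 19000 × (33885.0 − 135) / (33885.0 + 19000 − 2 × 135) = 19000 × 33750.0 / 52615.0 ≈ 12188 mm ≈ 12.2 m.

12.2 m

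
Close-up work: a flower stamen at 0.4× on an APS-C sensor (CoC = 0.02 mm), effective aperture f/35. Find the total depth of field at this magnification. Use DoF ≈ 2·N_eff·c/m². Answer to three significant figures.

At magnification m, DoF ≈ 2·N_eff·c/m² = 2 × 35 × 0.02 / 0.4² = 1.4 / 0.16 ≈ 8.75 mm.

8.75 mm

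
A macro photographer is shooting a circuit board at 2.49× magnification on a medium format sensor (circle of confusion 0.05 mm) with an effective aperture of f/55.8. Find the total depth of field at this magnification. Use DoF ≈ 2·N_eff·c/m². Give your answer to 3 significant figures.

0.900 mm

At magnification m, DoF ≈ 2·N_eff·c/m² = 2 × 55.8 × 0.05 / 2.49² = 5.58 / 6.2 ≈ 0.9 mm.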